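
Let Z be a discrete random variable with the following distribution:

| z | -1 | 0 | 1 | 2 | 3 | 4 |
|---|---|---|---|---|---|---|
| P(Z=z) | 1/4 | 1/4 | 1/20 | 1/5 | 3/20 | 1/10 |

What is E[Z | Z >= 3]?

P(Z >= 3) = 3/20 + 1/10 = 1/4.
E[Z | Z >= 3] = [3·3/20 + 4·1/10] / (1/4)
 = 17/20 / (1/4)
 = 17/5

3.4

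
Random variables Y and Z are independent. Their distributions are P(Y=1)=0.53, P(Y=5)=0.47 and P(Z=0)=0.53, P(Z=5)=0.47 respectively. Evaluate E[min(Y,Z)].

E[min(Y,Z)] = Σ_y Σ_z min(y,z) · P(Y=y)P(Z=z)
 = 0·0.2809 + 1·0.2491 + 0·0.2491 + 5·0.2209
 = 0 + 0.2491 + 0 + 1.1045
 = 1.3536

1.3536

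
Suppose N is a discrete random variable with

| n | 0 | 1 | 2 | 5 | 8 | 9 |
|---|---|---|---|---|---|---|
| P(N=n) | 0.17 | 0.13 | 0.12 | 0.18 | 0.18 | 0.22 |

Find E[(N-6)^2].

E[(N-6)^2] = Σ (n-6)^2·P(N=n)
 = 36·0.17 + 25·0.13 + 16·0.12 + 1·0.18 + 4·0.18 + 9·0.22
 = 6.12 + 3.25 + 1.92 + 0.18 + 0.72 + 1.98
 = 14.17

14.17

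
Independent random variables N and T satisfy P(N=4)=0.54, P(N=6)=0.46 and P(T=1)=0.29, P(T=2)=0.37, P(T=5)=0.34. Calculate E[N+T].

7.65

E[N+T] = Σ_n Σ_t (n+t) · P(N=n)P(T=t)
 = 5·0.1566 + 6·0.1998 + 9·0.1836 + 7·0.1334 + 8·0.1702 + 11·0.1564
 = 0.783 + 1.1988 + 1.6524 + 0.9338 + 1.3616 + 1.7204
 = 7.65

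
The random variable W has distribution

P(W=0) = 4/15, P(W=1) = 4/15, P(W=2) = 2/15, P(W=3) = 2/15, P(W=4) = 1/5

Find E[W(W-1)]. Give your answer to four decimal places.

E[W(W-1)] = Σ w(w-1)·P(W=w)
 = 0·4/15 + 0·4/15 + 2·2/15 + 6·2/15 + 12·1/5
 = 0 + 0 + 4/15 + 4/5 + 12/5
 = 52/15

3.4667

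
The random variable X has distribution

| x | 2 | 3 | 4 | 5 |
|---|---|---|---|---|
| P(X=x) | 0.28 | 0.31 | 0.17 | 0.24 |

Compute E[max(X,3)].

E[max(X,3)] = Σ max(x,3)·P(X=x)
 = 3·0.28 + 3·0.31 + 4·0.17 + 5·0.24
 = 0.84 + 0.93 + 0.68 + 1.2
 = 3.65

3.65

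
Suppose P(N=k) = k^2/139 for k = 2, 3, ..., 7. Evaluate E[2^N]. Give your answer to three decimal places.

69.928

E[2^N] = Σ 2^n·P(N=n)
 = 4·4/139 + 8·9/139 + 16·16/139 + 32·25/139 + 64·36/139 + 128·49/139
 = 16/139 + 72/139 + 256/139 + 800/139 + 2304/139 + 6272/139
 = 9720/139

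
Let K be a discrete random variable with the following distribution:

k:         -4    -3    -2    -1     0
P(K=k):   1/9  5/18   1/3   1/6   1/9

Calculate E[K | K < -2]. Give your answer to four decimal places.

P(K < -2) = 1/9 + 5/18 = 7/18.
E[K | K < -2] = [(-4)·1/9 + (-3)·5/18] / (7/18)
 = -23/18 / (7/18)
 = -23/7

-3.2857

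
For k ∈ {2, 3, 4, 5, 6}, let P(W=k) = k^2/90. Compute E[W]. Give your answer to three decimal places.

E[W] = Σ w·P(W=w)
 = 2·2/45 + 3·1/10 + 4·8/45 + 5·5/18 + 6·2/5
 = 4/45 + 3/10 + 32/45 + 25/18 + 12/5
 = 44/9

4.889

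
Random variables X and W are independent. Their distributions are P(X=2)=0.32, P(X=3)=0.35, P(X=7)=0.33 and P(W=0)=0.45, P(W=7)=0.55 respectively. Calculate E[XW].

E[XW] = Σ_x Σ_w xw · P(X=x)P(W=w)
 = 0·0.144 + 14·0.176 + 0·0.1575 + 21·0.1925 + 0·0.1485 + 49·0.1815
 = 0 + 2.464 + 0 + 4.0425 + 0 + 8.8935
 = 15.4

15.4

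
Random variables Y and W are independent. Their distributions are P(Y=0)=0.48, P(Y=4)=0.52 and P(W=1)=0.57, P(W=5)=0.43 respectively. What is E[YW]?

E[YW] = Σ_y Σ_w yw · P(Y=y)P(W=w)
 = 0·0.2736 + 0·0.2064 + 4·0.2964 + 20·0.2236
 = 0 + 0 + 1.1856 + 4.472
 = 5.6576

5.6576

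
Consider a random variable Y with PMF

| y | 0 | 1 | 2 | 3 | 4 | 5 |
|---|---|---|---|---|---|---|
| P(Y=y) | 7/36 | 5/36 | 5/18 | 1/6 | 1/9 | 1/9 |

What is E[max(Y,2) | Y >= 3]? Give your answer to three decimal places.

3.857

P(Y >= 3) = 1/6 + 1/9 + 1/9 = 7/18.
E[max(Y,2) | Y >= 3] = [3·1/6 + 4·1/9 + 5·1/9] / (7/18)
 = 3/2 / (7/18)
 = 27/7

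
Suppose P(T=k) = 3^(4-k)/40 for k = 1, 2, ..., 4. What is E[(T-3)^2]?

E[(T-3)^2] = Σ (t-3)^2·P(T=t)
 = 4·27/40 + 1·9/40 + 0·3/40 + 1·1/40
 = 27/10 + 9/40 + 0 + 1/40
 = 59/20

2.95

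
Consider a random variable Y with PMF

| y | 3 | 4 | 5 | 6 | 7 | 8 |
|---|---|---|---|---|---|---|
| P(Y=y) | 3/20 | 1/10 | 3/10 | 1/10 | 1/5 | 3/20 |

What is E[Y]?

5.55

E[Y] = Σ y·P(Y=y)
 = 3·3/20 + 4·1/10 + 5·3/10 + 6·1/10 + 7·1/5 + 8·3/20
 = 9/20 + 2/5 + 3/2 + 3/5 + 7/5 + 6/5
 = 111/20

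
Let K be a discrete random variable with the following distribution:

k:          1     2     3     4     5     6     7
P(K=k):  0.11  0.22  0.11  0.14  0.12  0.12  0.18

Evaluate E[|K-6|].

E[|K-6|] = Σ |k-6|·P(K=k)
 = 5·0.11 + 4·0.22 + 3·0.11 + 2·0.14 + 1·0.12 + 0·0.12 + 1·0.18
 = 0.55 + 0.88 + 0.33 + 0.28 + 0.12 + 0 + 0.18
 = 2.34

2.34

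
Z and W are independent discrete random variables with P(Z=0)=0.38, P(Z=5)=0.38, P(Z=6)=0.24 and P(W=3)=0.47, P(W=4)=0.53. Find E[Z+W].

E[Z+W] = Σ_z Σ_w (z+w) · P(Z=z)P(W=w)
 = 3·0.1786 + 4·0.2014 + 8·0.1786 + 9·0.2014 + 9·0.1128 + 10·0.1272
 = 0.5358 + 0.8056 + 1.4288 + 1.8126 + 1.0152 + 1.272
 = 6.87

6.87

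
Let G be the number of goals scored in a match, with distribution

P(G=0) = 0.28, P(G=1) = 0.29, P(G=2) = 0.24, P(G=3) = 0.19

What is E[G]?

1.34

E[G] = Σ g·P(G=g)
 = 0·0.28 + 1·0.29 + 2·0.24 + 3·0.19
 = 0 + 0.29 + 0.48 + 0.57
 = 1.34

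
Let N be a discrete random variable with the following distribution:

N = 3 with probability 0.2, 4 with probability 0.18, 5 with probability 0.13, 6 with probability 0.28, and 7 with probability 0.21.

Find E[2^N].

E[2^N] = Σ 2^n·P(N=n)
 = 8·0.2 + 16·0.18 + 32·0.13 + 64·0.28 + 128·0.21
 = 1.6 + 2.88 + 4.16 + 17.92 + 26.88
 = 53.44

53.44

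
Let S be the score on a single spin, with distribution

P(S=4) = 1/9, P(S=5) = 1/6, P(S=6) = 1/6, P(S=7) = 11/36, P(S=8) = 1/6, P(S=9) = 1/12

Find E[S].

E[S] = Σ s·P(S=s)
 = 4·1/9 + 5·1/6 + 6·1/6 + 7·11/36 + 8·1/6 + 9·1/12
 = 4/9 + 5/6 + 1 + 77/36 + 4/3 + 3/4
 = 13/2

6.5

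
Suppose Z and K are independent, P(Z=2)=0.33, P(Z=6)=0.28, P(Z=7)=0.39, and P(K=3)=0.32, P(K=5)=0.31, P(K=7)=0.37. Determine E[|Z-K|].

E[|Z-K|] = Σ_z Σ_k |z-k| · P(Z=z)P(K=k)
 = 1·0.1056 + 3·0.1023 + 5·0.1221 + 3·0.0896 + 1·0.0868 + 1·0.1036 + 4·0.1248 + 2·0.1209 + 0·0.1443
 = 0.1056 + 0.3069 + 0.6105 + 0.2688 + 0.0868 + 0.1036 + 0.4992 + 0.2418 + 0
 = 2.2232

2.2232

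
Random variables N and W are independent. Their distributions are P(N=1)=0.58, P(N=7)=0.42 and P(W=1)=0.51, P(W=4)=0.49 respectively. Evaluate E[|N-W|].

2.7552

E[|N-W|] = Σ_n Σ_w |n-w| · P(N=n)P(W=w)
 = 0·0.2958 + 3·0.2842 + 6·0.2142 + 3·0.2058
 = 0 + 0.8526 + 1.2852 + 0.6174
 = 2.7552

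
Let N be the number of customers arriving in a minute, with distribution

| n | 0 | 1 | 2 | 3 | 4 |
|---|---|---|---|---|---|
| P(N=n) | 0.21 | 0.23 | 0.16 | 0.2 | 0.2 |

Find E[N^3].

19.71

E[N^3] = Σ n^3·P(N=n)
 = 0·0.21 + 1·0.23 + 8·0.16 + 27·0.2 + 64·0.2
 = 0 + 0.23 + 1.28 + 5.4 + 12.8
 = 19.71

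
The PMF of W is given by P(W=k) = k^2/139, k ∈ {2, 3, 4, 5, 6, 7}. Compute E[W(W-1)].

E[W(W-1)] = Σ w(w-1)·P(W=w)
 = 2·4/139 + 6·9/139 + 12·16/139 + 20·25/139 + 30·36/139 + 42·49/139
 = 8/139 + 54/139 + 192/139 + 500/139 + 1080/139 + 2058/139
 = 28

28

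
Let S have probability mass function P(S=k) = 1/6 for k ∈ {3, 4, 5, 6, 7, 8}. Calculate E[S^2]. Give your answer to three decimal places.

E[S^2] = Σ s^2·P(S=s)
 = 9·1/6 + 16·1/6 + 25·1/6 + 36·1/6 + 49·1/6 + 64·1/6
 = 3/2 + 8/3 + 25/6 + 6 + 49/6 + 32/3
 = 199/6

33.167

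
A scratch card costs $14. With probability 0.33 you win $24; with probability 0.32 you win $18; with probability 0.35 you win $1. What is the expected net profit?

E[payout] = 24·0.33 + 18·0.32 + 1·0.35
 = 7.92 + 5.76 + 0.35
 = 14.03
Net = 14.03 - 14 = 0.03

0.03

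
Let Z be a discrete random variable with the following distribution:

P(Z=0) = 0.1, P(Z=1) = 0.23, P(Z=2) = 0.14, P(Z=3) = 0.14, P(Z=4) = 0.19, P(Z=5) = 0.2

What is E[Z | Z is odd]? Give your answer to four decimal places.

P(Z is odd) = 0.23 + 0.14 + 0.2 = 0.57.
E[Z | Z is odd] = [1·0.23 + 3·0.14 + 5·0.2] / 0.57
 = 1.65 / 0.57
 = 55/19

2.8947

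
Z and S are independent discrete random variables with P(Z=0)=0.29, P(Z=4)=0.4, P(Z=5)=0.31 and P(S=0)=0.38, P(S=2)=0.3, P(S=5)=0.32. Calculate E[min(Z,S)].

1.434

E[min(Z,S)] = Σ_z Σ_s min(z,s) · P(Z=z)P(S=s)
 = 0·0.1102 + 0·0.087 + 0·0.0928 + 0·0.152 + 2·0.12 + 4·0.128 + 0·0.1178 + 2·0.093 + 5·0.0992
 = 0 + 0 + 0 + 0 + 0.24 + 0.512 + 0 + 0.186 + 0.496
 = 1.434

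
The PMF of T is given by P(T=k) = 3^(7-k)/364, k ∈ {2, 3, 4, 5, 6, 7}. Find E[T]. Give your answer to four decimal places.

E[T] = Σ t·P(T=t)
 = 2·243/364 + 3·81/364 + 4·27/364 + 5·9/364 + 6·3/364 + 7·1/364
 = 243/182 + 243/364 + 27/91 + 45/364 + 9/182 + 1/52
 = 907/364

2.4918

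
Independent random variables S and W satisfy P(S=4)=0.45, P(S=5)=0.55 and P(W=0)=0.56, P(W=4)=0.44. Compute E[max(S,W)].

E[max(S,W)] = Σ_s Σ_w max(s,w) · P(S=s)P(W=w)
 = 4·0.252 + 4·0.198 + 5·0.308 + 5·0.242
 = 1.008 + 0.792 + 1.54 + 1.21
 = 4.55

4.55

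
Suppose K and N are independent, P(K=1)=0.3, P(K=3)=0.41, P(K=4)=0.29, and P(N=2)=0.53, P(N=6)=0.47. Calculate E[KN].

10.4372

E[KN] = Σ_k Σ_n kn · P(K=k)P(N=n)
 = 2·0.159 + 6·0.141 + 6·0.2173 + 18·0.1927 + 8·0.1537 + 24·0.1363
 = 0.318 + 0.846 + 1.3038 + 3.4686 + 1.2296 + 3.2712
 = 10.4372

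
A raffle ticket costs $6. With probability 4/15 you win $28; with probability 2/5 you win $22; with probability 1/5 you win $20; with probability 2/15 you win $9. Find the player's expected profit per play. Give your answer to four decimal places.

15.4667

E[payout] = 28·4/15 + 22·2/5 + 20·1/5 + 9·2/15
 = 112/15 + 44/5 + 4 + 6/5
 = 322/15
Net = 322/15 - 6 = 232/15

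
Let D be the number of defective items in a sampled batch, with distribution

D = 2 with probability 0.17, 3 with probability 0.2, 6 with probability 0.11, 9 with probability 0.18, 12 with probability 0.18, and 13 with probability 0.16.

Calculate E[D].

E[D] = Σ d·P(D=d)
 = 2·0.17 + 3·0.2 + 6·0.11 + 9·0.18 + 12·0.18 + 13·0.16
 = 0.34 + 0.6 + 0.66 + 1.62 + 2.16 + 2.08
 = 7.46

7.46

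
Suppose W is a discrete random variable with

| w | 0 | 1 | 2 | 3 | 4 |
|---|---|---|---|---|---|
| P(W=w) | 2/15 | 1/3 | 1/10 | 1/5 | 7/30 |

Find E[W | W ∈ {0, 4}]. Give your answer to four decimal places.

2.5455

P(W ∈ {0, 4}) = 2/15 + 7/30 = 11/30.
E[W | W ∈ {0, 4}] = [0·2/15 + 4·7/30] / (11/30)
 = 14/15 / (11/30)
 = 28/11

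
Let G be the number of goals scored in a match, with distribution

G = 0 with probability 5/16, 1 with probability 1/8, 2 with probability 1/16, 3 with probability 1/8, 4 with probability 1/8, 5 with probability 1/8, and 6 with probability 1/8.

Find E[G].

E[G] = Σ g·P(G=g)
 = 0·5/16 + 1·1/8 + 2·1/16 + 3·1/8 + 4·1/8 + 5·1/8 + 6·1/8
 = 0 + 1/8 + 1/8 + 3/8 + 1/2 + 5/8 + 3/4
 = 5/2

2.5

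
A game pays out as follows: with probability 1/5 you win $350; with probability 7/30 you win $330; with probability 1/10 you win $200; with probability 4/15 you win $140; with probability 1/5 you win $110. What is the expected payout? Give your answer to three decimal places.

226.333

E[payout] = 350·1/5 + 330·7/30 + 200·1/10 + 140·4/15 + 110·1/5
 = 70 + 77 + 20 + 112/3 + 22
 = 679/3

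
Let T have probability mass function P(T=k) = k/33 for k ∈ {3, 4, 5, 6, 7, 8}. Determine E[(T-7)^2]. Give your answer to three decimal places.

3.576

E[(T-7)^2] = Σ (t-7)^2·P(T=t)
 = 16·1/11 + 9·4/33 + 4·5/33 + 1·2/11 + 0·7/33 + 1·8/33
 = 16/11 + 12/11 + 20/33 + 2/11 + 0 + 8/33
 = 118/33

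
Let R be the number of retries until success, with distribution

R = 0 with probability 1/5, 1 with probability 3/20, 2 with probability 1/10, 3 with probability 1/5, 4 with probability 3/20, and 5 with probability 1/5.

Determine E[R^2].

E[R^2] = Σ r^2·P(R=r)
 = 0·1/5 + 1·3/20 + 4·1/10 + 9·1/5 + 16·3/20 + 25·1/5
 = 0 + 3/20 + 2/5 + 9/5 + 12/5 + 5
 = 39/4

9.75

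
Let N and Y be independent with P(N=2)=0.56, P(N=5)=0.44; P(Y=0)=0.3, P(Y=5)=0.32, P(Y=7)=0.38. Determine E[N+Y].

7.58

E[N+Y] = Σ_n Σ_y (n+y) · P(N=n)P(Y=y)
 = 2·0.168 + 7·0.1792 + 9·0.2128 + 5·0.132 + 10·0.1408 + 12·0.1672
 = 0.336 + 1.2544 + 1.9152 + 0.66 + 1.408 + 2.0064
 = 7.58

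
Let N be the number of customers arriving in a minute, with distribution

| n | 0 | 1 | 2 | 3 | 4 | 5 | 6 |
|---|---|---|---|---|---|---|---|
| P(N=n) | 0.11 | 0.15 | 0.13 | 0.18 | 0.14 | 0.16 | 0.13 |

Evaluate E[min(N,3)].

E[min(N,3)] = Σ min(n,3)·P(N=n)
 = 0·0.11 + 1·0.15 + 2·0.13 + 3·0.18 + 3·0.14 + 3·0.16 + 3·0.13
 = 0 + 0.15 + 0.26 + 0.54 + 0.42 + 0.48 + 0.39
 = 2.24

2.24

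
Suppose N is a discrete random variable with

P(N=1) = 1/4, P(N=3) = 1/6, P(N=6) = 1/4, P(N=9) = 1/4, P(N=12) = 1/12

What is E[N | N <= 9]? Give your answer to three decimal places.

P(N <= 9) = 1/4 + 1/6 + 1/4 + 1/4 = 11/12.
E[N | N <= 9] = [1·1/4 + 3·1/6 + 6·1/4 + 9·1/4] / (11/12)
 = 9/2 / (11/12)
 = 54/11

4.909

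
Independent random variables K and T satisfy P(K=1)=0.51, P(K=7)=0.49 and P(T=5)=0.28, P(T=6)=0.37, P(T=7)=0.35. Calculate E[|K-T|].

3.0414

E[|K-T|] = Σ_k Σ_t |k-t| · P(K=k)P(T=t)
 = 4·0.1428 + 5·0.1887 + 6·0.1785 + 2·0.1372 + 1·0.1813 + 0·0.1715
 = 0.5712 + 0.9435 + 1.071 + 0.2744 + 0.1813 + 0
 = 3.0414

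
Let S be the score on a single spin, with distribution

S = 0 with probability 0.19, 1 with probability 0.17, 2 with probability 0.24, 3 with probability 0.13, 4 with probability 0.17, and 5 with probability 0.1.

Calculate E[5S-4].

7.1

E[5S-4] = Σ (5s-4)·P(S=s)
 = (-4)·0.19 + 1·0.17 + 6·0.24 + 11·0.13 + 16·0.17 + 21·0.1
 = (-0.76) + 0.17 + 1.44 + 1.43 + 2.72 + 2.1
 = 7.1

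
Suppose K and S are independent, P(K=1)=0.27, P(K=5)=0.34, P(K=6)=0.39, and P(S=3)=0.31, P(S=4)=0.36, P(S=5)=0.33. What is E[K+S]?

E[K+S] = Σ_k Σ_s (k+s) · P(K=k)P(S=s)
 = 4·0.0837 + 5·0.0972 + 6·0.0891 + 8·0.1054 + 9·0.1224 + 10·0.1122 + 9·0.1209 + 10·0.1404 + 11·0.1287
 = 0.3348 + 0.486 + 0.5346 + 0.8432 + 1.1016 + 1.122 + 1.0881 + 1.404 + 1.4157
 = 8.33

8.33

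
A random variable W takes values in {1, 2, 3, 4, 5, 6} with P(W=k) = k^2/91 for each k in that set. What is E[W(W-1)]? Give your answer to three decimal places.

E[W(W-1)] = Σ w(w-1)·P(W=w)
 = 0·1/91 + 2·4/91 + 6·9/91 + 12·16/91 + 20·25/91 + 30·36/91
 = 0 + 8/91 + 54/91 + 192/91 + 500/91 + 1080/91
 = 262/13

20.154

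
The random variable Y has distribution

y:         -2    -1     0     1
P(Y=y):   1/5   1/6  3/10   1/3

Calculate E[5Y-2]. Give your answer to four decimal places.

E[5Y-2] = Σ (5y-2)·P(Y=y)
 = (-12)·1/5 + (-7)·1/6 + (-2)·3/10 + 3·1/3
 = (-12/5) + (-7/6) + (-3/5) + 1
 = -19/6

-3.1667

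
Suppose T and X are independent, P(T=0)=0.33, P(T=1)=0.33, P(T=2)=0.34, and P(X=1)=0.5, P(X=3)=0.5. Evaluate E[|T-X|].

1.33

E[|T-X|] = Σ_t Σ_x |t-x| · P(T=t)P(X=x)
 = 1·0.165 + 3·0.165 + 0·0.165 + 2·0.165 + 1·0.17 + 1·0.17
 = 0.165 + 0.495 + 0 + 0.33 + 0.17 + 0.17
 = 1.33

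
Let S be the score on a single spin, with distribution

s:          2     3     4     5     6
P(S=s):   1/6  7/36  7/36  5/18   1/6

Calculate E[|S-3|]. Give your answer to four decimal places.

1.4167

E[|S-3|] = Σ |s-3|·P(S=s)
 = 1·1/6 + 0·7/36 + 1·7/36 + 2·5/18 + 3·1/6
 = 1/6 + 0 + 7/36 + 5/9 + 1/2
 = 17/12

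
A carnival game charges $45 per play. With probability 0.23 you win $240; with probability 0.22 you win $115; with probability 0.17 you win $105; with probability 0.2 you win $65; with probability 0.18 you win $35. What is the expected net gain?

72.65

E[payout] = 240·0.23 + 115·0.22 + 105·0.17 + 65·0.2 + 35·0.18
 = 55.2 + 25.3 + 17.85 + 13 + 6.3
 = 117.65
Net = 117.65 - 45 = 72.65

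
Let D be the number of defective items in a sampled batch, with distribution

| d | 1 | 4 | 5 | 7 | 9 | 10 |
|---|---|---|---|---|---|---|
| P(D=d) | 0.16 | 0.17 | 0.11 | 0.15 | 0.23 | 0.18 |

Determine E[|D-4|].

E[|D-4|] = Σ |d-4|·P(D=d)
 = 3·0.16 + 0·0.17 + 1·0.11 + 3·0.15 + 5·0.23 + 6·0.18
 = 0.48 + 0 + 0.11 + 0.45 + 1.15 + 1.08
 = 3.27

3.27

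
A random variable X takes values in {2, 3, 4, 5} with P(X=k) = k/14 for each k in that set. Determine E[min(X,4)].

E[min(X,4)] = Σ min(x,4)·P(X=x)
 = 2·1/7 + 3·3/14 + 4·2/7 + 4·5/14
 = 2/7 + 9/14 + 8/7 + 10/7
 = 7/2

3.5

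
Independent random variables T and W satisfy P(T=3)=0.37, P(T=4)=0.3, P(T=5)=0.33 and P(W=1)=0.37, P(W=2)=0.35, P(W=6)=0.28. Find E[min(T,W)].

E[min(T,W)] = Σ_t Σ_w min(t,w) · P(T=t)P(W=w)
 = 1·0.1369 + 2·0.1295 + 3·0.1036 + 1·0.111 + 2·0.105 + 4·0.084 + 1·0.1221 + 2·0.1155 + 5·0.0924
 = 0.1369 + 0.259 + 0.3108 + 0.111 + 0.21 + 0.336 + 0.1221 + 0.231 + 0.462
 = 2.1788

2.1788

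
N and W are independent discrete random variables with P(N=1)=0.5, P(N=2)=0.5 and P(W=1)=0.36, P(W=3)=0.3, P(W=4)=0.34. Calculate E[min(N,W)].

1.32

E[min(N,W)] = Σ_n Σ_w min(n,w) · P(N=n)P(W=w)
 = 1·0.18 + 1·0.15 + 1·0.17 + 1·0.18 + 2·0.15 + 2·0.17
 = 0.18 + 0.15 + 0.17 + 0.18 + 0.3 + 0.34
 = 1.32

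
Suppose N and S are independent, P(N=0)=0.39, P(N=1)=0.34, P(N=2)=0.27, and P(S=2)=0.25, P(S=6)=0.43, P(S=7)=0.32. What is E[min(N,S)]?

0.88

E[min(N,S)] = Σ_n Σ_s min(n,s) · P(N=n)P(S=s)
 = 0·0.0975 + 0·0.1677 + 0·0.1248 + 1·0.085 + 1·0.1462 + 1·0.1088 + 2·0.0675 + 2·0.1161 + 2·0.0864
 = 0 + 0 + 0 + 0.085 + 0.1462 + 0.1088 + 0.135 + 0.2322 + 0.1728
 = 0.88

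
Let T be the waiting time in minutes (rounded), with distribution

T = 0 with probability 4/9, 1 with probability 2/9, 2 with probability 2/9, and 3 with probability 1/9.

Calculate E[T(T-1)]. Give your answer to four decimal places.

E[T(T-1)] = Σ t(t-1)·P(T=t)
 = 0·4/9 + 0·2/9 + 2·2/9 + 6·1/9
 = 0 + 0 + 4/9 + 2/3
 = 10/9

1.1111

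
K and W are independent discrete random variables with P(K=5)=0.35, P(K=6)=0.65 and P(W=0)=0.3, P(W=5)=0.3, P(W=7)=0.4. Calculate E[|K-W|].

2.43

E[|K-W|] = Σ_k Σ_w |k-w| · P(K=k)P(W=w)
 = 5·0.105 + 0·0.105 + 2·0.14 + 6·0.195 + 1·0.195 + 1·0.26
 = 0.525 + 0 + 0.28 + 1.17 + 0.195 + 0.26
 = 2.43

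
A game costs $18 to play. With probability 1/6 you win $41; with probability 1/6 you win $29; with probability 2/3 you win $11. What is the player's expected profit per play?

E[payout] = 41·1/6 + 29·1/6 + 11·2/3
 = 41/6 + 29/6 + 22/3
 = 19
Net = 19 - 18 = 1

1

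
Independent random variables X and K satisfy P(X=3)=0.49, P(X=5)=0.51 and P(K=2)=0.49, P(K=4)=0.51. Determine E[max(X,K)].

E[max(X,K)] = Σ_x Σ_k max(x,k) · P(X=x)P(K=k)
 = 3·0.2401 + 4·0.2499 + 5·0.2499 + 5·0.2601
 = 0.7203 + 0.9996 + 1.2495 + 1.3005
 = 4.2699

4.2699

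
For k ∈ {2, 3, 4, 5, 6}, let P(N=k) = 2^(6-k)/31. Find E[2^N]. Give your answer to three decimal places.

10.323

E[2^N] = Σ 2^n·P(N=n)
 = 4·16/31 + 8·8/31 + 16·4/31 + 32·2/31 + 64·1/31
 = 64/31 + 64/31 + 64/31 + 64/31 + 64/31
 = 320/31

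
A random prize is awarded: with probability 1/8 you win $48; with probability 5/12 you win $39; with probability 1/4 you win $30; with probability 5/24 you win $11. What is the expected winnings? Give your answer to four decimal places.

E[payout] = 48·1/8 + 39·5/12 + 30·1/4 + 11·5/24
 = 6 + 65/4 + 15/2 + 55/24
 = 769/24

32.0417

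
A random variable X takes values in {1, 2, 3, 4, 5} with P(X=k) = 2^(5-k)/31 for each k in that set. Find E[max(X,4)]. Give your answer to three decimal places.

E[max(X,4)] = Σ max(x,4)·P(X=x)
 = 4·16/31 + 4·8/31 + 4·4/31 + 4·2/31 + 5·1/31
 = 64/31 + 32/31 + 16/31 + 8/31 + 5/31
 = 125/31

4.032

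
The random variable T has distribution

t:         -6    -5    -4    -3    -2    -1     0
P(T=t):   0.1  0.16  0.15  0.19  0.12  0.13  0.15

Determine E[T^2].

E[T^2] = Σ t^2·P(T=t)
 = 36·0.1 + 25·0.16 + 16·0.15 + 9·0.19 + 4·0.12 + 1·0.13 + 0·0.15
 = 3.6 + 4 + 2.4 + 1.71 + 0.48 + 0.13 + 0
 = 12.32

12.32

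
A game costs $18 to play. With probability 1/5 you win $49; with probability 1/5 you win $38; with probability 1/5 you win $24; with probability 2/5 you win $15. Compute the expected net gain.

10.2

E[payout] = 49·1/5 + 38·1/5 + 24·1/5 + 15·2/5
 = 49/5 + 38/5 + 24/5 + 6
 = 141/5
Net = 141/5 - 18 = 51/5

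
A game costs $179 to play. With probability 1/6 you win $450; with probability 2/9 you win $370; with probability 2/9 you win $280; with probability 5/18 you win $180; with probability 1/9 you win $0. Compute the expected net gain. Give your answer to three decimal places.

E[payout] = 450·1/6 + 370·2/9 + 280·2/9 + 180·5/18 + 0·1/9
 = 75 + 740/9 + 560/9 + 50 + 0
 = 2425/9
Net = 2425/9 - 179 = 814/9

90.444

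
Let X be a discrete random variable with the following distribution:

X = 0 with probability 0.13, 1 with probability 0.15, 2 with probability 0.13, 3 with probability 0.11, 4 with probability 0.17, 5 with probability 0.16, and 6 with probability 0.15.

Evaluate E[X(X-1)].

E[X(X-1)] = Σ x(x-1)·P(X=x)
 = 0·0.13 + 0·0.15 + 2·0.13 + 6·0.11 + 12·0.17 + 20·0.16 + 30·0.15
 = 0 + 0 + 0.26 + 0.66 + 2.04 + 3.2 + 4.5
 = 10.66

10.66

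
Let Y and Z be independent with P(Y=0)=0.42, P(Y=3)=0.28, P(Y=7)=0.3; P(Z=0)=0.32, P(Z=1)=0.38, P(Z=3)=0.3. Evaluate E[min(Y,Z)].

0.7424

E[min(Y,Z)] = Σ_y Σ_z min(y,z) · P(Y=y)P(Z=z)
 = 0·0.1344 + 0·0.1596 + 0·0.126 + 0·0.0896 + 1·0.1064 + 3·0.084 + 0·0.096 + 1·0.114 + 3·0.09
 = 0 + 0 + 0 + 0 + 0.1064 + 0.252 + 0 + 0.114 + 0.27
 = 0.7424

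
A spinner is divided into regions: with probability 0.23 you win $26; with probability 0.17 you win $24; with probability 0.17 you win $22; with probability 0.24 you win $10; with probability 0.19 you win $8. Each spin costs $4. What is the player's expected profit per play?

E[payout] = 26·0.23 + 24·0.17 + 22·0.17 + 10·0.24 + 8·0.19
 = 5.98 + 4.08 + 3.74 + 2.4 + 1.52
 = 17.72
Net = 17.72 - 4 = 13.72

13.72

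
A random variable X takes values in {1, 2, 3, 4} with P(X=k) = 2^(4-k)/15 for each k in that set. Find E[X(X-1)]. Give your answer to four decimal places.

E[X(X-1)] = Σ x(x-1)·P(X=x)
 = 0·8/15 + 2·4/15 + 6·2/15 + 12·1/15
 = 0 + 8/15 + 4/5 + 4/5
 = 32/15

2.1333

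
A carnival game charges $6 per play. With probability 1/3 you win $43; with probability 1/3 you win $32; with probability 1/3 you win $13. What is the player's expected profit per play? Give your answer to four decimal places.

E[payout] = 43·1/3 + 32·1/3 + 13·1/3
 = 43/3 + 32/3 + 13/3
 = 88/3
Net = 88/3 - 6 = 70/3

23.3333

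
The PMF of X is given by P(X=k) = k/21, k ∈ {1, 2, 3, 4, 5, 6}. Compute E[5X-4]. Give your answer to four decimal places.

17.6667

E[5X-4] = Σ (5x-4)·P(X=x)
 = 1·1/21 + 6·2/21 + 11·1/7 + 16·4/21 + 21·5/21 + 26·2/7
 = 1/21 + 4/7 + 11/7 + 64/21 + 5 + 52/7
 = 53/3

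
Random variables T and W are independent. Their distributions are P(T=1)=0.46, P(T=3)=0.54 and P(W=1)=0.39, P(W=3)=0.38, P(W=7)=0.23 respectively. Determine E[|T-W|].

1.9024

E[|T-W|] = Σ_t Σ_w |t-w| · P(T=t)P(W=w)
 = 0·0.1794 + 2·0.1748 + 6·0.1058 + 2·0.2106 + 0·0.2052 + 4·0.1242
 = 0 + 0.3496 + 0.6348 + 0.4212 + 0 + 0.4968
 = 1.9024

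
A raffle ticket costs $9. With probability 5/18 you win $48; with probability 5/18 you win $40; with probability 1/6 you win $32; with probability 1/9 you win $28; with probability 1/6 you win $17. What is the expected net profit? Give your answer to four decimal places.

26.7222

E[payout] = 48·5/18 + 40·5/18 + 32·1/6 + 28·1/9 + 17·1/6
 = 40/3 + 100/9 + 16/3 + 28/9 + 17/6
 = 643/18
Net = 643/18 - 9 = 481/18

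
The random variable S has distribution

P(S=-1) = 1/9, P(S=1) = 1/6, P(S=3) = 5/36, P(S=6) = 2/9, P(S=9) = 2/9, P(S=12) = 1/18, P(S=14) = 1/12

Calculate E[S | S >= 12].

P(S >= 12) = 1/18 + 1/12 = 5/36.
E[S | S >= 12] = [12·1/18 + 14·1/12] / (5/36)
 = 11/6 / (5/36)
 = 66/5

13.2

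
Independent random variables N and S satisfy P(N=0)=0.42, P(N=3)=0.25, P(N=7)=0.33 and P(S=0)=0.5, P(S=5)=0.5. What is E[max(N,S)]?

E[max(N,S)] = Σ_n Σ_s max(n,s) · P(N=n)P(S=s)
 = 0·0.21 + 5·0.21 + 3·0.125 + 5·0.125 + 7·0.165 + 7·0.165
 = 0 + 1.05 + 0.375 + 0.625 + 1.155 + 1.155
 = 4.36

4.36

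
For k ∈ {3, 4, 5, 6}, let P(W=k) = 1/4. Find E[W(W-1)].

17

E[W(W-1)] = Σ w(w-1)·P(W=w)
 = 6·1/4 + 12·1/4 + 20·1/4 + 30·1/4
 = 3/2 + 3 + 5 + 15/2
 = 17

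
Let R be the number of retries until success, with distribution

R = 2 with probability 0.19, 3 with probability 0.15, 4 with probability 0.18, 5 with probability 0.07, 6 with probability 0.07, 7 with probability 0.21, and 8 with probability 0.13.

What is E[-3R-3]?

-17.49

E[-3R-3] = Σ (-3r-3)·P(R=r)
 = (-9)·0.19 + (-12)·0.15 + (-15)·0.18 + (-18)·0.07 + (-21)·0.07 + (-24)·0.21 + (-27)·0.13
 = (-1.71) + (-1.8) + (-2.7) + (-1.26) + (-1.47) + (-5.04) + (-3.51)
 = -17.49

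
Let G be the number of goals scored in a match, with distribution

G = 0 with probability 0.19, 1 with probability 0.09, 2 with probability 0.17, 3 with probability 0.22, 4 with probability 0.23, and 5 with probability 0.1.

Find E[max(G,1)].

E[max(G,1)] = Σ max(g,1)·P(G=g)
 = 1·0.19 + 1·0.09 + 2·0.17 + 3·0.22 + 4·0.23 + 5·0.1
 = 0.19 + 0.09 + 0.34 + 0.66 + 0.92 + 0.5
 = 2.7

2.7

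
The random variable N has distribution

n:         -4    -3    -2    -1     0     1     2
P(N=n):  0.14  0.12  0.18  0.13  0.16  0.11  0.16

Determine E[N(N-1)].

E[N(N-1)] = Σ n(n-1)·P(N=n)
 = 20·0.14 + 12·0.12 + 6·0.18 + 2·0.13 + 0·0.16 + 0·0.11 + 2·0.16
 = 2.8 + 1.44 + 1.08 + 0.26 + 0 + 0 + 0.32
 = 5.9

5.9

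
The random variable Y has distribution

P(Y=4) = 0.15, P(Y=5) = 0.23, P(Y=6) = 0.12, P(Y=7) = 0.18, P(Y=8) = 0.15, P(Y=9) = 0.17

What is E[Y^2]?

44.66

E[Y^2] = Σ y^2·P(Y=y)
 = 16·0.15 + 25·0.23 + 36·0.12 + 49·0.18 + 64·0.15 + 81·0.17
 = 2.4 + 5.75 + 4.32 + 8.82 + 9.6 + 13.77
 = 44.66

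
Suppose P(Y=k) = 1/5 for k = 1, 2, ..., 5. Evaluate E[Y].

E[Y] = Σ y·P(Y=y)
 = 1·1/5 + 2·1/5 + 3·1/5 + 4·1/5 + 5·1/5
 = 1/5 + 2/5 + 3/5 + 4/5 + 1
 = 3

3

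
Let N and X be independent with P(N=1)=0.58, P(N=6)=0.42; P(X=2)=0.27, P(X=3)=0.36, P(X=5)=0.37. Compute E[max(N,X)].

E[max(N,X)] = Σ_n Σ_x max(n,x) · P(N=n)P(X=x)
 = 2·0.1566 + 3·0.2088 + 5·0.2146 + 6·0.1134 + 6·0.1512 + 6·0.1554
 = 0.3132 + 0.6264 + 1.073 + 0.6804 + 0.9072 + 0.9324
 = 4.5326

4.5326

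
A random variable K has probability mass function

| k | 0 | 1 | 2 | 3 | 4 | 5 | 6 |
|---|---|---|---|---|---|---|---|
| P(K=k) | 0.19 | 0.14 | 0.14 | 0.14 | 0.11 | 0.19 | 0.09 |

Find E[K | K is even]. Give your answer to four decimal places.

2.3774

P(K is even) = 0.19 + 0.14 + 0.11 + 0.09 = 0.53.
E[K | K is even] = [0·0.19 + 2·0.14 + 4·0.11 + 6·0.09] / 0.53
 = 1.26 / 0.53
 = 126/53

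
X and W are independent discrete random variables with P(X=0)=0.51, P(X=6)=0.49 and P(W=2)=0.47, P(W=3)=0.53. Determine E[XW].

7.4382

E[XW] = Σ_x Σ_w xw · P(X=x)P(W=w)
 = 0·0.2397 + 0·0.2703 + 12·0.2303 + 18·0.2597
 = 0 + 0 + 2.7636 + 4.6746
 = 7.4382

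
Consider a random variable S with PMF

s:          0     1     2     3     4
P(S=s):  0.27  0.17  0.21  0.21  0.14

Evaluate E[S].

1.78

E[S] = Σ s·P(S=s)
 = 0·0.27 + 1·0.17 + 2·0.21 + 3·0.21 + 4·0.14
 = 0 + 0.17 + 0.42 + 0.63 + 0.56
 = 1.78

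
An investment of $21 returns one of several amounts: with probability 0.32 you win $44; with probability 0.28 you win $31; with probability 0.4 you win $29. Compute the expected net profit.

13.36

E[payout] = 44·0.32 + 31·0.28 + 29·0.4
 = 14.08 + 8.68 + 11.6
 = 34.36
Net = 34.36 - 21 = 13.36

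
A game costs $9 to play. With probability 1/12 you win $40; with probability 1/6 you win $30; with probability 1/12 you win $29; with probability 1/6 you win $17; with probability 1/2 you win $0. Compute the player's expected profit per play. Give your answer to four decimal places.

4.5833

E[payout] = 40·1/12 + 30·1/6 + 29·1/12 + 17·1/6 + 0·1/2
 = 10/3 + 5 + 29/12 + 17/6 + 0
 = 163/12
Net = 163/12 - 9 = 55/12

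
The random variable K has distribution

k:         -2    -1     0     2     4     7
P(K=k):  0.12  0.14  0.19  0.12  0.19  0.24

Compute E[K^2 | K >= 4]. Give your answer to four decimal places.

34.4186

P(K >= 4) = 0.19 + 0.24 = 0.43.
E[K^2 | K >= 4] = [16·0.19 + 49·0.24] / 0.43
 = 14.8 / 0.43
 = 1480/43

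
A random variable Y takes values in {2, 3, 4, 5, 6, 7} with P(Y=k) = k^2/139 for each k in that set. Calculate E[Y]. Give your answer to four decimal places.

E[Y] = Σ y·P(Y=y)
 = 2·4/139 + 3·9/139 + 4·16/139 + 5·25/139 + 6·36/139 + 7·49/139
 = 8/139 + 27/139 + 64/139 + 125/139 + 216/139 + 343/139
 = 783/139

5.6331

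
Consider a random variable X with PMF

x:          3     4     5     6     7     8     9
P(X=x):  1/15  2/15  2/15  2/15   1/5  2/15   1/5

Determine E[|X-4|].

E[|X-4|] = Σ |x-4|·P(X=x)
 = 1·1/15 + 0·2/15 + 1·2/15 + 2·2/15 + 3·1/5 + 4·2/15 + 5·1/5
 = 1/15 + 0 + 2/15 + 4/15 + 3/5 + 8/15 + 1
 = 13/5

2.6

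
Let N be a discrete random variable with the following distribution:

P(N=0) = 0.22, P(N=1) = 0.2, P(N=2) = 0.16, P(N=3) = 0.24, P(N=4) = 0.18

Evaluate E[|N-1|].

E[|N-1|] = Σ |n-1|·P(N=n)
 = 1·0.22 + 0·0.2 + 1·0.16 + 2·0.24 + 3·0.18
 = 0.22 + 0 + 0.16 + 0.48 + 0.54
 = 1.4

1.4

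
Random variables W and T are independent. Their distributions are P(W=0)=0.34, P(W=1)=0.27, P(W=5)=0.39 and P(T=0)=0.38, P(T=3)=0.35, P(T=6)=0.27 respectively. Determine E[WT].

5.9274

E[WT] = Σ_w Σ_t wt · P(W=w)P(T=t)
 = 0·0.1292 + 0·0.119 + 0·0.0918 + 0·0.1026 + 3·0.0945 + 6·0.0729 + 0·0.1482 + 15·0.1365 + 30·0.1053
 = 0 + 0 + 0 + 0 + 0.2835 + 0.4374 + 0 + 2.0475 + 3.159
 = 5.9274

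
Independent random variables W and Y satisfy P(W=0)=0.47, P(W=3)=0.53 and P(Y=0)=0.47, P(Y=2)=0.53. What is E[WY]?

E[WY] = Σ_w Σ_y wy · P(W=w)P(Y=y)
 = 0·0.2209 + 0·0.2491 + 0·0.2491 + 6·0.2809
 = 0 + 0 + 0 + 1.6854
 = 1.6854

1.6854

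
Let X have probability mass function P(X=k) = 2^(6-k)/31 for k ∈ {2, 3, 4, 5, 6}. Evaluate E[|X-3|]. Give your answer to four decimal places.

E[|X-3|] = Σ |x-3|·P(X=x)
 = 1·16/31 + 0·8/31 + 1·4/31 + 2·2/31 + 3·1/31
 = 16/31 + 0 + 4/31 + 4/31 + 3/31
 = 27/31

0.8710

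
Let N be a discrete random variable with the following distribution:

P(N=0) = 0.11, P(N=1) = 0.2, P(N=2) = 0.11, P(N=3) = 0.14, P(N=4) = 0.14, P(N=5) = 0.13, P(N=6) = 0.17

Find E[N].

3.07

E[N] = Σ n·P(N=n)
 = 0·0.11 + 1·0.2 + 2·0.11 + 3·0.14 + 4·0.14 + 5·0.13 + 6·0.17
 = 0 + 0.2 + 0.22 + 0.42 + 0.56 + 0.65 + 1.02
 = 3.07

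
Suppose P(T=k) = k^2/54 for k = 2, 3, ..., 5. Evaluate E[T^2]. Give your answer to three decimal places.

E[T^2] = Σ t^2·P(T=t)
 = 4·2/27 + 9·1/6 + 16·8/27 + 25·25/54
 = 8/27 + 3/2 + 128/27 + 625/54
 = 163/9

18.111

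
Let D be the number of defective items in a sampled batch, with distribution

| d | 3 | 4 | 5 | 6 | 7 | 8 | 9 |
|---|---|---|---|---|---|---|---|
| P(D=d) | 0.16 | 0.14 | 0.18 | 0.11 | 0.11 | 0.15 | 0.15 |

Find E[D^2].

E[D^2] = Σ d^2·P(D=d)
 = 9·0.16 + 16·0.14 + 25·0.18 + 36·0.11 + 49·0.11 + 64·0.15 + 81·0.15
 = 1.44 + 2.24 + 4.5 + 3.96 + 5.39 + 9.6 + 12.15
 = 39.28

39.28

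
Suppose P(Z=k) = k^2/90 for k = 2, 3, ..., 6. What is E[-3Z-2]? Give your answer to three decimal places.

E[-3Z-2] = Σ (-3z-2)·P(Z=z)
 = (-8)·2/45 + (-11)·1/10 + (-14)·8/45 + (-17)·5/18 + (-20)·2/5
 = (-16/45) + (-11/10) + (-112/45) + (-85/18) + (-8)
 = -50/3

-16.667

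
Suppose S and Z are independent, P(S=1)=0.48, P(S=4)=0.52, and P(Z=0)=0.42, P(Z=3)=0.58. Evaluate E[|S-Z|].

1.9336

E[|S-Z|] = Σ_s Σ_z |s-z| · P(S=s)P(Z=z)
 = 1·0.2016 + 2·0.2784 + 4·0.2184 + 1·0.3016
 = 0.2016 + 0.5568 + 0.8736 + 0.3016
 = 1.9336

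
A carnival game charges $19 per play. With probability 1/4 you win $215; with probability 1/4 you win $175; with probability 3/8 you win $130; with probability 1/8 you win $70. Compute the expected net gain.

136

E[payout] = 215·1/4 + 175·1/4 + 130·3/8 + 70·1/8
 = 215/4 + 175/4 + 195/4 + 35/4
 = 155
Net = 155 - 19 = 136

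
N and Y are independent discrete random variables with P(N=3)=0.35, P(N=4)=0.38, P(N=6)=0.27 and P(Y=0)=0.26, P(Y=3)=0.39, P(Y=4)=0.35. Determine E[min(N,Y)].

2.4475

E[min(N,Y)] = Σ_n Σ_y min(n,y) · P(N=n)P(Y=y)
 = 0·0.091 + 3·0.1365 + 3·0.1225 + 0·0.0988 + 3·0.1482 + 4·0.133 + 0·0.0702 + 3·0.1053 + 4·0.0945
 = 0 + 0.4095 + 0.3675 + 0 + 0.4446 + 0.532 + 0 + 0.3159 + 0.378
 = 2.4475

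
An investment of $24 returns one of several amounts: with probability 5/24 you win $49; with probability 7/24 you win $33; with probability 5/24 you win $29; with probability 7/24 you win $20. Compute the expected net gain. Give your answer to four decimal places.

7.7083

E[payout] = 49·5/24 + 33·7/24 + 29·5/24 + 20·7/24
 = 245/24 + 77/8 + 145/24 + 35/6
 = 761/24
Net = 761/24 - 24 = 185/24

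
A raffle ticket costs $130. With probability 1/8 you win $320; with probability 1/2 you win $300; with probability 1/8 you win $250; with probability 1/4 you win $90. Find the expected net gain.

113.75

E[payout] = 320·1/8 + 300·1/2 + 250·1/8 + 90·1/4
 = 40 + 150 + 125/4 + 45/2
 = 975/4
Net = 975/4 - 130 = 455/4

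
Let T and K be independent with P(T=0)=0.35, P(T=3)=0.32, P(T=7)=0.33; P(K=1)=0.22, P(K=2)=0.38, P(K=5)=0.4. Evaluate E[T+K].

E[T+K] = Σ_t Σ_k (t+k) · P(T=t)P(K=k)
 = 1·0.077 + 2·0.133 + 5·0.14 + 4·0.0704 + 5·0.1216 + 8·0.128 + 8·0.0726 + 9·0.1254 + 12·0.132
 = 0.077 + 0.266 + 0.7 + 0.2816 + 0.608 + 1.024 + 0.5808 + 1.1286 + 1.584
 = 6.25

6.25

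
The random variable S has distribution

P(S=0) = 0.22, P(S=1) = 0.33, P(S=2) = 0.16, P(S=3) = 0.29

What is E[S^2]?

3.58

E[S^2] = Σ s^2·P(S=s)
 = 0·0.22 + 1·0.33 + 4·0.16 + 9·0.29
 = 0 + 0.33 + 0.64 + 2.61
 = 3.58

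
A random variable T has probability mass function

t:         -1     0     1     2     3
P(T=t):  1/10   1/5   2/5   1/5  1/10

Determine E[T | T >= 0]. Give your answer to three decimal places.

1.222

P(T >= 0) = 1/5 + 2/5 + 1/5 + 1/10 = 9/10.
E[T | T >= 0] = [0·1/5 + 1·2/5 + 2·1/5 + 3·1/10] / (9/10)
 = 11/10 / (9/10)
 = 11/9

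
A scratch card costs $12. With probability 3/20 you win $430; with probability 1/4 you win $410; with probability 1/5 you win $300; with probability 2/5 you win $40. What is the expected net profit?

E[payout] = 430·3/20 + 410·1/4 + 300·1/5 + 40·2/5
 = 129/2 + 205/2 + 60 + 16
 = 243
Net = 243 - 12 = 231

231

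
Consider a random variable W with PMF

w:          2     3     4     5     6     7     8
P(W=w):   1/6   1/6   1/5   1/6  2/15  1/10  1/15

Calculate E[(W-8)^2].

15.5

E[(W-8)^2] = Σ (w-8)^2·P(W=w)
 = 36·1/6 + 25·1/6 + 16·1/5 + 9·1/6 + 4·2/15 + 1·1/10 + 0·1/15
 = 6 + 25/6 + 16/5 + 3/2 + 8/15 + 1/10 + 0
 = 31/2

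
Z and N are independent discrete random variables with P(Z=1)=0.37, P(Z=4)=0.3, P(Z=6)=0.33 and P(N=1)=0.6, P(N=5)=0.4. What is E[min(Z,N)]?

E[min(Z,N)] = Σ_z Σ_n min(z,n) · P(Z=z)P(N=n)
 = 1·0.222 + 1·0.148 + 1·0.18 + 4·0.12 + 1·0.198 + 5·0.132
 = 0.222 + 0.148 + 0.18 + 0.48 + 0.198 + 0.66
 = 1.888

1.888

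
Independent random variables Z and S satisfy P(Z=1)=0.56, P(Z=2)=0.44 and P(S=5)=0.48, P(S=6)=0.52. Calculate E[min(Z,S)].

E[min(Z,S)] = Σ_z Σ_s min(z,s) · P(Z=z)P(S=s)
 = 1·0.2688 + 1·0.2912 + 2·0.2112 + 2·0.2288
 = 0.2688 + 0.2912 + 0.4224 + 0.4576
 = 1.44

1.44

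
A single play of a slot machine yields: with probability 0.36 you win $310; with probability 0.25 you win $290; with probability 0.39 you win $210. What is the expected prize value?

E[payout] = 310·0.36 + 290·0.25 + 210·0.39
 = 111.6 + 72.5 + 81.9
 = 266

266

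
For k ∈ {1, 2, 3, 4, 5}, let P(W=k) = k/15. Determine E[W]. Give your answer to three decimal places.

E[W] = Σ w·P(W=w)
 = 1·1/15 + 2·2/15 + 3·1/5 + 4·4/15 + 5·1/3
 = 1/15 + 4/15 + 3/5 + 16/15 + 5/3
 = 11/3

3.667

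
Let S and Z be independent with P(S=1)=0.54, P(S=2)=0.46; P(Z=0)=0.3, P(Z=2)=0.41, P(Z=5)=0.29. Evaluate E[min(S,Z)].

1.022

E[min(S,Z)] = Σ_s Σ_z min(s,z) · P(S=s)P(Z=z)
 = 0·0.162 + 1·0.2214 + 1·0.1566 + 0·0.138 + 2·0.1886 + 2·0.1334
 = 0 + 0.2214 + 0.1566 + 0 + 0.3772 + 0.2668
 = 1.022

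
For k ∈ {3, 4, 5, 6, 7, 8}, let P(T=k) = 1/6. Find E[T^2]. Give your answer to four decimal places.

E[T^2] = Σ t^2·P(T=t)
 = 9·1/6 + 16·1/6 + 25·1/6 + 36·1/6 + 49·1/6 + 64·1/6
 = 3/2 + 8/3 + 25/6 + 6 + 49/6 + 32/3
 = 199/6

33.1667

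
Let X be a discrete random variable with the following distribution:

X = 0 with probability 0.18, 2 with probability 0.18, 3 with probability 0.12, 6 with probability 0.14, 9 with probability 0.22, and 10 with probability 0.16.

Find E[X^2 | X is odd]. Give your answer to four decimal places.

P(X is odd) = 0.12 + 0.22 = 0.34.
E[X^2 | X is odd] = [9·0.12 + 81·0.22] / 0.34
 = 18.9 / 0.34
 = 945/17

55.5882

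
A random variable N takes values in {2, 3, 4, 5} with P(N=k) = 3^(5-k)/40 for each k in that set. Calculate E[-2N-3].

-7.9

E[-2N-3] = Σ (-2n-3)·P(N=n)
 = (-7)·27/40 + (-9)·9/40 + (-11)·3/40 + (-13)·1/40
 = (-189/40) + (-81/40) + (-33/40) + (-13/40)
 = -79/10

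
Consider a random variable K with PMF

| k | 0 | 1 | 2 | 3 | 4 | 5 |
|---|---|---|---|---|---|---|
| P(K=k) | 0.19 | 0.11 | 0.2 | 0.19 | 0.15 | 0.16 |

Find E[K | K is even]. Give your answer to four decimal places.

1.8519

P(K is even) = 0.19 + 0.2 + 0.15 = 0.54.
E[K | K is even] = [0·0.19 + 2·0.2 + 4·0.15] / 0.54
 = 1 / 0.54
 = 50/27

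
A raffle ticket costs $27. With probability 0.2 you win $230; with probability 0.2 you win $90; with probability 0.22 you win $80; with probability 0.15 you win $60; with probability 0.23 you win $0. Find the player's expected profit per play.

E[payout] = 230·0.2 + 90·0.2 + 80·0.22 + 60·0.15 + 0·0.23
 = 46 + 18 + 17.6 + 9 + 0
 = 90.6
Net = 90.6 - 27 = 63.6

63.6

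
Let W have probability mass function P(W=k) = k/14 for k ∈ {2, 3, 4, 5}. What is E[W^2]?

E[W^2] = Σ w^2·P(W=w)
 = 4·1/7 + 9·3/14 + 16·2/7 + 25·5/14
 = 4/7 + 27/14 + 32/7 + 125/14
 = 16

16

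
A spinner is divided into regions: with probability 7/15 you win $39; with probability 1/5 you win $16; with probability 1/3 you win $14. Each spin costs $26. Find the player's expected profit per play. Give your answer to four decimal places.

E[payout] = 39·7/15 + 16·1/5 + 14·1/3
 = 91/5 + 16/5 + 14/3
 = 391/15
Net = 391/15 - 26 = 1/15

0.0667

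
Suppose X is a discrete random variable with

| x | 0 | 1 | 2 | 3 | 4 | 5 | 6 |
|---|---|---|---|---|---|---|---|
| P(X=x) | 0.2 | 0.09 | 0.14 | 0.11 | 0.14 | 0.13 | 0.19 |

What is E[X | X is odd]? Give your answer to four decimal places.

P(X is odd) = 0.09 + 0.11 + 0.13 = 0.33.
E[X | X is odd] = [1·0.09 + 3·0.11 + 5·0.13] / 0.33
 = 1.07 / 0.33
 = 107/33

3.2424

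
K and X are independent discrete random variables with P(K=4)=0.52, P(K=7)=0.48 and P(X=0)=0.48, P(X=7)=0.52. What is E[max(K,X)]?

6.2512

E[max(K,X)] = Σ_k Σ_x max(k,x) · P(K=k)P(X=x)
 = 4·0.2496 + 7·0.2704 + 7·0.2304 + 7·0.2496
 = 0.9984 + 1.8928 + 1.6128 + 1.7472
 = 6.2512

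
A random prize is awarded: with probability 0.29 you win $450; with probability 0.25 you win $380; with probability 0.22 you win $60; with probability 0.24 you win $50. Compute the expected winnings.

250.7

E[payout] = 450·0.29 + 380·0.25 + 60·0.22 + 50·0.24
 = 130.5 + 95 + 13.2 + 12
 = 250.7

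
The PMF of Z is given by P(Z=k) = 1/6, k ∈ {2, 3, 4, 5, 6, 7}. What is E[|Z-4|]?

1.5

E[|Z-4|] = Σ |z-4|·P(Z=z)
 = 2·1/6 + 1·1/6 + 0·1/6 + 1·1/6 + 2·1/6 + 3·1/6
 = 1/3 + 1/6 + 0 + 1/6 + 1/3 + 1/2
 = 3/2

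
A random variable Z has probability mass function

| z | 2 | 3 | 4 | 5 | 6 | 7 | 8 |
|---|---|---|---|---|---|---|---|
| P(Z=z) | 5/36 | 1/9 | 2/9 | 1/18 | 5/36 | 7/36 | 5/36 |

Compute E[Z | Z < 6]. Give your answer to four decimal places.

3.3684

P(Z < 6) = 5/36 + 1/9 + 2/9 + 1/18 = 19/36.
E[Z | Z < 6] = [2·5/36 + 3·1/9 + 4·2/9 + 5·1/18] / (19/36)
 = 16/9 / (19/36)
 = 64/19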